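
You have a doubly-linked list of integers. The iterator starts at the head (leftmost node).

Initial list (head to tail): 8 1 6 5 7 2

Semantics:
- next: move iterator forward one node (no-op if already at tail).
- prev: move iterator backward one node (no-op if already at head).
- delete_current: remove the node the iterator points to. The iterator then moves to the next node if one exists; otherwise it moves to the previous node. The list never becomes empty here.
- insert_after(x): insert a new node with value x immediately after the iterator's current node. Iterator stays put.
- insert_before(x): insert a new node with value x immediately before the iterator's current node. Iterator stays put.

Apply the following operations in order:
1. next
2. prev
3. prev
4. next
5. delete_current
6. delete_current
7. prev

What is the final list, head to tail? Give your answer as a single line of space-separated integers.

Answer: 8 5 7 2

Derivation:
After 1 (next): list=[8, 1, 6, 5, 7, 2] cursor@1
After 2 (prev): list=[8, 1, 6, 5, 7, 2] cursor@8
After 3 (prev): list=[8, 1, 6, 5, 7, 2] cursor@8
After 4 (next): list=[8, 1, 6, 5, 7, 2] cursor@1
After 5 (delete_current): list=[8, 6, 5, 7, 2] cursor@6
After 6 (delete_current): list=[8, 5, 7, 2] cursor@5
After 7 (prev): list=[8, 5, 7, 2] cursor@8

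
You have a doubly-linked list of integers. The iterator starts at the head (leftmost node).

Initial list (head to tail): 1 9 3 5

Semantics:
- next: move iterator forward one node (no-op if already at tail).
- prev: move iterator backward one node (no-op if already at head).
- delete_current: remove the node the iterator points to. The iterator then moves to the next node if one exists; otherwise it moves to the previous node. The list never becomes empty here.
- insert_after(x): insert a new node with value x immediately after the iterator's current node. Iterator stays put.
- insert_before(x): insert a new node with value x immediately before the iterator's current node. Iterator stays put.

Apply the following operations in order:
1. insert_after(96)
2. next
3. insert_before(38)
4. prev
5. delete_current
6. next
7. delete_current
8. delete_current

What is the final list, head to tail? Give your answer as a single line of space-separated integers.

Answer: 1 96 5

Derivation:
After 1 (insert_after(96)): list=[1, 96, 9, 3, 5] cursor@1
After 2 (next): list=[1, 96, 9, 3, 5] cursor@96
After 3 (insert_before(38)): list=[1, 38, 96, 9, 3, 5] cursor@96
After 4 (prev): list=[1, 38, 96, 9, 3, 5] cursor@38
After 5 (delete_current): list=[1, 96, 9, 3, 5] cursor@96
After 6 (next): list=[1, 96, 9, 3, 5] cursor@9
After 7 (delete_current): list=[1, 96, 3, 5] cursor@3
After 8 (delete_current): list=[1, 96, 5] cursor@5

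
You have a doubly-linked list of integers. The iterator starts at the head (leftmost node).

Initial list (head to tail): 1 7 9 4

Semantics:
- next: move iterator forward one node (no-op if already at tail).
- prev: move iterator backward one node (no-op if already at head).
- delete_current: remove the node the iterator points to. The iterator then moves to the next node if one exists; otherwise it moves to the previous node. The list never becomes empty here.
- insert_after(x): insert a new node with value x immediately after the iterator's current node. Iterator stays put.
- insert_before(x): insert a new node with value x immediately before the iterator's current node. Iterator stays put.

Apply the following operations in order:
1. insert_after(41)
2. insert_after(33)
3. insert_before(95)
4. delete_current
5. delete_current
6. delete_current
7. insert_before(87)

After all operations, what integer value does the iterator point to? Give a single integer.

After 1 (insert_after(41)): list=[1, 41, 7, 9, 4] cursor@1
After 2 (insert_after(33)): list=[1, 33, 41, 7, 9, 4] cursor@1
After 3 (insert_before(95)): list=[95, 1, 33, 41, 7, 9, 4] cursor@1
After 4 (delete_current): list=[95, 33, 41, 7, 9, 4] cursor@33
After 5 (delete_current): list=[95, 41, 7, 9, 4] cursor@41
After 6 (delete_current): list=[95, 7, 9, 4] cursor@7
After 7 (insert_before(87)): list=[95, 87, 7, 9, 4] cursor@7

Answer: 7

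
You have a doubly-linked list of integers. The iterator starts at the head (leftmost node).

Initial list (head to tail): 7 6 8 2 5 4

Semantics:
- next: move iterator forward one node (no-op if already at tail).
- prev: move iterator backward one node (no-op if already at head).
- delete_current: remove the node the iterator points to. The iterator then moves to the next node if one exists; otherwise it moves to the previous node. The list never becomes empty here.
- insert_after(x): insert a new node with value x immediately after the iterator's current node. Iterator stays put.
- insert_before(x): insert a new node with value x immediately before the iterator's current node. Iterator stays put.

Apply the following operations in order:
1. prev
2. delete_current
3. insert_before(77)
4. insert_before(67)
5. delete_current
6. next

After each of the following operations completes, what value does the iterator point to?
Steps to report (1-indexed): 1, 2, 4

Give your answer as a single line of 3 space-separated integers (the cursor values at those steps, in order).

After 1 (prev): list=[7, 6, 8, 2, 5, 4] cursor@7
After 2 (delete_current): list=[6, 8, 2, 5, 4] cursor@6
After 3 (insert_before(77)): list=[77, 6, 8, 2, 5, 4] cursor@6
After 4 (insert_before(67)): list=[77, 67, 6, 8, 2, 5, 4] cursor@6
After 5 (delete_current): list=[77, 67, 8, 2, 5, 4] cursor@8
After 6 (next): list=[77, 67, 8, 2, 5, 4] cursor@2

Answer: 7 6 6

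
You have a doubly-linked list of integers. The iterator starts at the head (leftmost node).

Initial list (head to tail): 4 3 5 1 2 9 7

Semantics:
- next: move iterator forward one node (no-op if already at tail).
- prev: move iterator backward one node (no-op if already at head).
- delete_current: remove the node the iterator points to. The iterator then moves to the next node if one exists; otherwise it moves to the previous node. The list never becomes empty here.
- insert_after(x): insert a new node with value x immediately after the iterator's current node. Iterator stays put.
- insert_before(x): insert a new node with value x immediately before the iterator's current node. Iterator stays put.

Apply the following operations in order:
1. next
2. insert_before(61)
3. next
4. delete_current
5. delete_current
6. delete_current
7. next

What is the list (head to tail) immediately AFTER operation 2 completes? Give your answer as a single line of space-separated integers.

Answer: 4 61 3 5 1 2 9 7

Derivation:
After 1 (next): list=[4, 3, 5, 1, 2, 9, 7] cursor@3
After 2 (insert_before(61)): list=[4, 61, 3, 5, 1, 2, 9, 7] cursor@3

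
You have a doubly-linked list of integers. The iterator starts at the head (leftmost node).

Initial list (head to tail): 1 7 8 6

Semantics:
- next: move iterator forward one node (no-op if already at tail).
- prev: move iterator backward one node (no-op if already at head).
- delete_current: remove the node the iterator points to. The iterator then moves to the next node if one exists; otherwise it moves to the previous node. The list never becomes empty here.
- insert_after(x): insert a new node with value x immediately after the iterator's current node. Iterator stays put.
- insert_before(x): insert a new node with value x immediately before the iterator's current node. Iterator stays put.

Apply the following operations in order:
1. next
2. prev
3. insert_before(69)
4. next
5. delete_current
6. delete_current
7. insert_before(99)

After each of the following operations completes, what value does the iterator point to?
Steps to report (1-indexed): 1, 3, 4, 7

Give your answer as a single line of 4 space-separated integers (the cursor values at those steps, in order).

Answer: 7 1 7 6

Derivation:
After 1 (next): list=[1, 7, 8, 6] cursor@7
After 2 (prev): list=[1, 7, 8, 6] cursor@1
After 3 (insert_before(69)): list=[69, 1, 7, 8, 6] cursor@1
After 4 (next): list=[69, 1, 7, 8, 6] cursor@7
After 5 (delete_current): list=[69, 1, 8, 6] cursor@8
After 6 (delete_current): list=[69, 1, 6] cursor@6
After 7 (insert_before(99)): list=[69, 1, 99, 6] cursor@6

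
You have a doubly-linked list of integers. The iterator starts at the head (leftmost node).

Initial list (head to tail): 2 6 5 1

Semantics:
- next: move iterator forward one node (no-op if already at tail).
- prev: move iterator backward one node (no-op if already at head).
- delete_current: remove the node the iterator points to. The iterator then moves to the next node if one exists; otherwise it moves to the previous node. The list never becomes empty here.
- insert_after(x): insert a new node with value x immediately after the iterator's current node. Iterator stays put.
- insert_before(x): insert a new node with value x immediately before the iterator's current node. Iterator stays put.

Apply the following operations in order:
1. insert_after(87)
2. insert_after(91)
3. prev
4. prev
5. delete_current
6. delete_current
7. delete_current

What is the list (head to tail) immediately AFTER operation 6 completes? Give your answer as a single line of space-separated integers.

Answer: 87 6 5 1

Derivation:
After 1 (insert_after(87)): list=[2, 87, 6, 5, 1] cursor@2
After 2 (insert_after(91)): list=[2, 91, 87, 6, 5, 1] cursor@2
After 3 (prev): list=[2, 91, 87, 6, 5, 1] cursor@2
After 4 (prev): list=[2, 91, 87, 6, 5, 1] cursor@2
After 5 (delete_current): list=[91, 87, 6, 5, 1] cursor@91
After 6 (delete_current): list=[87, 6, 5, 1] cursor@87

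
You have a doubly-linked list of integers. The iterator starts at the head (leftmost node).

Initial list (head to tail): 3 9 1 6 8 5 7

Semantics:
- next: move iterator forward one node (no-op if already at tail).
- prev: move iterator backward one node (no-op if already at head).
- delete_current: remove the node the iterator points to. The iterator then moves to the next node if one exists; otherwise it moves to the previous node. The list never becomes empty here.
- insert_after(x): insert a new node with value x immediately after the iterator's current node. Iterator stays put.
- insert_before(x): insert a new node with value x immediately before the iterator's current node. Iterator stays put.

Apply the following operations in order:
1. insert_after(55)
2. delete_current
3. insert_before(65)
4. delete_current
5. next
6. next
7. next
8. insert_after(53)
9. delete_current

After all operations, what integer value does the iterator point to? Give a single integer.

Answer: 53

Derivation:
After 1 (insert_after(55)): list=[3, 55, 9, 1, 6, 8, 5, 7] cursor@3
After 2 (delete_current): list=[55, 9, 1, 6, 8, 5, 7] cursor@55
After 3 (insert_before(65)): list=[65, 55, 9, 1, 6, 8, 5, 7] cursor@55
After 4 (delete_current): list=[65, 9, 1, 6, 8, 5, 7] cursor@9
After 5 (next): list=[65, 9, 1, 6, 8, 5, 7] cursor@1
After 6 (next): list=[65, 9, 1, 6, 8, 5, 7] cursor@6
After 7 (next): list=[65, 9, 1, 6, 8, 5, 7] cursor@8
After 8 (insert_after(53)): list=[65, 9, 1, 6, 8, 53, 5, 7] cursor@8
After 9 (delete_current): list=[65, 9, 1, 6, 53, 5, 7] cursor@53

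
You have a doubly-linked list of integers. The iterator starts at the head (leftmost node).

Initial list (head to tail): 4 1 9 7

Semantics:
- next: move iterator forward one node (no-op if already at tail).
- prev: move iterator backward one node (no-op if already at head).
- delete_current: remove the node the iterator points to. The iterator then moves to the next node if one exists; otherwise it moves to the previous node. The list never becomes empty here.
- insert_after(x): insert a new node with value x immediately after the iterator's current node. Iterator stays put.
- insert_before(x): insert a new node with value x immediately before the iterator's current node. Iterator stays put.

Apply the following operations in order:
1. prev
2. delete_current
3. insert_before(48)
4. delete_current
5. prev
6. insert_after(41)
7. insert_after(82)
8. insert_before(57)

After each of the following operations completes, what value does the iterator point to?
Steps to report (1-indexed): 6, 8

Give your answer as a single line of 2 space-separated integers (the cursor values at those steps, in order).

After 1 (prev): list=[4, 1, 9, 7] cursor@4
After 2 (delete_current): list=[1, 9, 7] cursor@1
After 3 (insert_before(48)): list=[48, 1, 9, 7] cursor@1
After 4 (delete_current): list=[48, 9, 7] cursor@9
After 5 (prev): list=[48, 9, 7] cursor@48
After 6 (insert_after(41)): list=[48, 41, 9, 7] cursor@48
After 7 (insert_after(82)): list=[48, 82, 41, 9, 7] cursor@48
After 8 (insert_before(57)): list=[57, 48, 82, 41, 9, 7] cursor@48

Answer: 48 48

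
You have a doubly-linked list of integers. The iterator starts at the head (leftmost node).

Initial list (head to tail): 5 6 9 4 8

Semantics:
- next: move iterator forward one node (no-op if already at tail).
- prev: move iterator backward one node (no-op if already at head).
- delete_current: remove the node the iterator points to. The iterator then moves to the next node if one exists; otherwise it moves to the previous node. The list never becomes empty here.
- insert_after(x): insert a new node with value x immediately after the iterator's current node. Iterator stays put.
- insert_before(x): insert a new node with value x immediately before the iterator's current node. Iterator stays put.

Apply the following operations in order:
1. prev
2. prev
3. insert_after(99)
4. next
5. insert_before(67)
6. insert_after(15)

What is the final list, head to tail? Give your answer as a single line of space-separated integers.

Answer: 5 67 99 15 6 9 4 8

Derivation:
After 1 (prev): list=[5, 6, 9, 4, 8] cursor@5
After 2 (prev): list=[5, 6, 9, 4, 8] cursor@5
After 3 (insert_after(99)): list=[5, 99, 6, 9, 4, 8] cursor@5
After 4 (next): list=[5, 99, 6, 9, 4, 8] cursor@99
After 5 (insert_before(67)): list=[5, 67, 99, 6, 9, 4, 8] cursor@99
After 6 (insert_after(15)): list=[5, 67, 99, 15, 6, 9, 4, 8] cursor@99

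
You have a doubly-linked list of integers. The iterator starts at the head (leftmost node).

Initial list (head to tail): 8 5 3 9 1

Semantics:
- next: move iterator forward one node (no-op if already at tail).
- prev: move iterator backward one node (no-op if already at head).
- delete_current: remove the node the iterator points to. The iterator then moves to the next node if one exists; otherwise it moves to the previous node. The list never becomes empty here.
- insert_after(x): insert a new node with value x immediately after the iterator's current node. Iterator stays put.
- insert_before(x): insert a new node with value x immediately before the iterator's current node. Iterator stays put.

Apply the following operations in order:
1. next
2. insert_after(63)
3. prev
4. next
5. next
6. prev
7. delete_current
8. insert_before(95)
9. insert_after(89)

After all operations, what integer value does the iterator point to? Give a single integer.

Answer: 63

Derivation:
After 1 (next): list=[8, 5, 3, 9, 1] cursor@5
After 2 (insert_after(63)): list=[8, 5, 63, 3, 9, 1] cursor@5
After 3 (prev): list=[8, 5, 63, 3, 9, 1] cursor@8
After 4 (next): list=[8, 5, 63, 3, 9, 1] cursor@5
After 5 (next): list=[8, 5, 63, 3, 9, 1] cursor@63
After 6 (prev): list=[8, 5, 63, 3, 9, 1] cursor@5
After 7 (delete_current): list=[8, 63, 3, 9, 1] cursor@63
After 8 (insert_before(95)): list=[8, 95, 63, 3, 9, 1] cursor@63
After 9 (insert_after(89)): list=[8, 95, 63, 89, 3, 9, 1] cursor@63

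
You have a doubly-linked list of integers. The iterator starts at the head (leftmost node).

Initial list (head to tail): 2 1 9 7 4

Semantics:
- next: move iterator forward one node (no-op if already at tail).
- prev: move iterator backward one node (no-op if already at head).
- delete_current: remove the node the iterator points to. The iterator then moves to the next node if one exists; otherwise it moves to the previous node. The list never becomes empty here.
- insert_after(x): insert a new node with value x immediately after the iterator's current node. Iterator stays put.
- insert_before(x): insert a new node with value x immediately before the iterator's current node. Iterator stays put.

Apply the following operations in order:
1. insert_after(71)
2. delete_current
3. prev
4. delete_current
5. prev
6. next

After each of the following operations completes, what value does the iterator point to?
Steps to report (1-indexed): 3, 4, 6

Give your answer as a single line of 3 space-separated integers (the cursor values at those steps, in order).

After 1 (insert_after(71)): list=[2, 71, 1, 9, 7, 4] cursor@2
After 2 (delete_current): list=[71, 1, 9, 7, 4] cursor@71
After 3 (prev): list=[71, 1, 9, 7, 4] cursor@71
After 4 (delete_current): list=[1, 9, 7, 4] cursor@1
After 5 (prev): list=[1, 9, 7, 4] cursor@1
After 6 (next): list=[1, 9, 7, 4] cursor@9

Answer: 71 1 9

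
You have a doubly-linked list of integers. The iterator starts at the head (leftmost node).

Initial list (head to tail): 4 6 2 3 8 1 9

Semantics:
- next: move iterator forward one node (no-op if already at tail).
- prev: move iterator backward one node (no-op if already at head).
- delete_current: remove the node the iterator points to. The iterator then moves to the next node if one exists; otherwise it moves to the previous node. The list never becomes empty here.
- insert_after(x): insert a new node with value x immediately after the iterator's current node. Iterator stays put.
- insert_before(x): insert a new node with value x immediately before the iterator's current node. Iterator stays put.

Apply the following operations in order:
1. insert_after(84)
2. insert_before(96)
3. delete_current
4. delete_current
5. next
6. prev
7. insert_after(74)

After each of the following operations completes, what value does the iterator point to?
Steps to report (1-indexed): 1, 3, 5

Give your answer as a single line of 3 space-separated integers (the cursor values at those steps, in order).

Answer: 4 84 2

Derivation:
After 1 (insert_after(84)): list=[4, 84, 6, 2, 3, 8, 1, 9] cursor@4
After 2 (insert_before(96)): list=[96, 4, 84, 6, 2, 3, 8, 1, 9] cursor@4
After 3 (delete_current): list=[96, 84, 6, 2, 3, 8, 1, 9] cursor@84
After 4 (delete_current): list=[96, 6, 2, 3, 8, 1, 9] cursor@6
After 5 (next): list=[96, 6, 2, 3, 8, 1, 9] cursor@2
After 6 (prev): list=[96, 6, 2, 3, 8, 1, 9] cursor@6
After 7 (insert_after(74)): list=[96, 6, 74, 2, 3, 8, 1, 9] cursor@6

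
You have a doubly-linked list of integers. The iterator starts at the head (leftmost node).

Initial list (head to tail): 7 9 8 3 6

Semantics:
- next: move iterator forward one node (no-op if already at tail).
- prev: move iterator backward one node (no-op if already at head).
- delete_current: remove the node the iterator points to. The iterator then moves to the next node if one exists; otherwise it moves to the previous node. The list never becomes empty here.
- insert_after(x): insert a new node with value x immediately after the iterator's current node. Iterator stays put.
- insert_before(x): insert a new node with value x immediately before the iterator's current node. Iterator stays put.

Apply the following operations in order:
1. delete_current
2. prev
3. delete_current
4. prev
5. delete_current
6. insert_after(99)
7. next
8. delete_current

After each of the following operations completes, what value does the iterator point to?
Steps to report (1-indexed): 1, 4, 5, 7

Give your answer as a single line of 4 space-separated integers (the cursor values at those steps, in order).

Answer: 9 8 3 99

Derivation:
After 1 (delete_current): list=[9, 8, 3, 6] cursor@9
After 2 (prev): list=[9, 8, 3, 6] cursor@9
After 3 (delete_current): list=[8, 3, 6] cursor@8
After 4 (prev): list=[8, 3, 6] cursor@8
After 5 (delete_current): list=[3, 6] cursor@3
After 6 (insert_after(99)): list=[3, 99, 6] cursor@3
After 7 (next): list=[3, 99, 6] cursor@99
After 8 (delete_current): list=[3, 6] cursor@6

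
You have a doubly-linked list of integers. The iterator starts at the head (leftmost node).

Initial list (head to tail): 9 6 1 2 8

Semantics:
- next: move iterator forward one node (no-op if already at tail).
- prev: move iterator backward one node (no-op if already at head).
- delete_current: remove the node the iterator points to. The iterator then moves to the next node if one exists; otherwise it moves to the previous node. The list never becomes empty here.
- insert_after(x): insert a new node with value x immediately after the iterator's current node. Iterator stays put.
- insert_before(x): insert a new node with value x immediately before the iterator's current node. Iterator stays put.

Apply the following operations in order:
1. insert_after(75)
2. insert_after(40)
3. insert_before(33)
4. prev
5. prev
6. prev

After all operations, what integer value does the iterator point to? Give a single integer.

After 1 (insert_after(75)): list=[9, 75, 6, 1, 2, 8] cursor@9
After 2 (insert_after(40)): list=[9, 40, 75, 6, 1, 2, 8] cursor@9
After 3 (insert_before(33)): list=[33, 9, 40, 75, 6, 1, 2, 8] cursor@9
After 4 (prev): list=[33, 9, 40, 75, 6, 1, 2, 8] cursor@33
After 5 (prev): list=[33, 9, 40, 75, 6, 1, 2, 8] cursor@33
After 6 (prev): list=[33, 9, 40, 75, 6, 1, 2, 8] cursor@33

Answer: 33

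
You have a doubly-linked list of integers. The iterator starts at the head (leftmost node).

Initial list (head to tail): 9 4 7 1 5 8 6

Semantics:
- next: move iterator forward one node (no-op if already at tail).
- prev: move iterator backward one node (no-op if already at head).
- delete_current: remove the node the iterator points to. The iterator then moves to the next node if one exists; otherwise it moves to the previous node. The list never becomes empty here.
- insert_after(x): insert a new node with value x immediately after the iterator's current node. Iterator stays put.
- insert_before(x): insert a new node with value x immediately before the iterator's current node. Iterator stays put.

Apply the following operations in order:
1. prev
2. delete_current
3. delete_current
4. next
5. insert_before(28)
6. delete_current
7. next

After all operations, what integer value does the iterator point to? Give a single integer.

Answer: 8

Derivation:
After 1 (prev): list=[9, 4, 7, 1, 5, 8, 6] cursor@9
After 2 (delete_current): list=[4, 7, 1, 5, 8, 6] cursor@4
After 3 (delete_current): list=[7, 1, 5, 8, 6] cursor@7
After 4 (next): list=[7, 1, 5, 8, 6] cursor@1
After 5 (insert_before(28)): list=[7, 28, 1, 5, 8, 6] cursor@1
After 6 (delete_current): list=[7, 28, 5, 8, 6] cursor@5
After 7 (next): list=[7, 28, 5, 8, 6] cursor@8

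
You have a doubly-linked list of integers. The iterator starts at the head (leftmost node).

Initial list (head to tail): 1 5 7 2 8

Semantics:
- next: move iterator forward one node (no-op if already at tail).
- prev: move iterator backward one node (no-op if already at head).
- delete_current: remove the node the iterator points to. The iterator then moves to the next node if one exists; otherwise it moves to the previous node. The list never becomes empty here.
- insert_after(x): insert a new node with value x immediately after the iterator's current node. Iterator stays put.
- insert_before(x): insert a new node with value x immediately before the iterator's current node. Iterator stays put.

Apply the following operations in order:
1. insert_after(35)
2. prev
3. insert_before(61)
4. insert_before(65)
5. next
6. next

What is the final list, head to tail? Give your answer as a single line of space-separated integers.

After 1 (insert_after(35)): list=[1, 35, 5, 7, 2, 8] cursor@1
After 2 (prev): list=[1, 35, 5, 7, 2, 8] cursor@1
After 3 (insert_before(61)): list=[61, 1, 35, 5, 7, 2, 8] cursor@1
After 4 (insert_before(65)): list=[61, 65, 1, 35, 5, 7, 2, 8] cursor@1
After 5 (next): list=[61, 65, 1, 35, 5, 7, 2, 8] cursor@35
After 6 (next): list=[61, 65, 1, 35, 5, 7, 2, 8] cursor@5

Answer: 61 65 1 35 5 7 2 8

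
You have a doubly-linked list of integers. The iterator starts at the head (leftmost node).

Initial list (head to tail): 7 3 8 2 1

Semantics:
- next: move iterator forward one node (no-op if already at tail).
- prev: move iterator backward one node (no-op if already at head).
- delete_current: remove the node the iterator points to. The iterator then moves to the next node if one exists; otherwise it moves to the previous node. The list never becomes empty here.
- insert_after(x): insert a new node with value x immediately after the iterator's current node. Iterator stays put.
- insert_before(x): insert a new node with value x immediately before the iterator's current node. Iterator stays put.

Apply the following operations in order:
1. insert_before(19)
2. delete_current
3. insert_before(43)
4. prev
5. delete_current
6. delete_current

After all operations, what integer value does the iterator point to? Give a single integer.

Answer: 8

Derivation:
After 1 (insert_before(19)): list=[19, 7, 3, 8, 2, 1] cursor@7
After 2 (delete_current): list=[19, 3, 8, 2, 1] cursor@3
After 3 (insert_before(43)): list=[19, 43, 3, 8, 2, 1] cursor@3
After 4 (prev): list=[19, 43, 3, 8, 2, 1] cursor@43
After 5 (delete_current): list=[19, 3, 8, 2, 1] cursor@3
After 6 (delete_current): list=[19, 8, 2, 1] cursor@8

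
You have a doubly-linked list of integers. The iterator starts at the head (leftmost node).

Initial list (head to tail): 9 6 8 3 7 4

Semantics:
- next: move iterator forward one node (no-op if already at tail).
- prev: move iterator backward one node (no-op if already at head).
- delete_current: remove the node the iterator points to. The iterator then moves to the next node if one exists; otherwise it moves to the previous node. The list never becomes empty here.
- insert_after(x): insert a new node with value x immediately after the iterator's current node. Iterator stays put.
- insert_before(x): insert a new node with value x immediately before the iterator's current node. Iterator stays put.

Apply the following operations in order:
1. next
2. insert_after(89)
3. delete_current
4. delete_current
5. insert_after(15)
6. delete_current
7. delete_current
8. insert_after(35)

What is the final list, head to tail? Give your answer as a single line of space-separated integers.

After 1 (next): list=[9, 6, 8, 3, 7, 4] cursor@6
After 2 (insert_after(89)): list=[9, 6, 89, 8, 3, 7, 4] cursor@6
After 3 (delete_current): list=[9, 89, 8, 3, 7, 4] cursor@89
After 4 (delete_current): list=[9, 8, 3, 7, 4] cursor@8
After 5 (insert_after(15)): list=[9, 8, 15, 3, 7, 4] cursor@8
After 6 (delete_current): list=[9, 15, 3, 7, 4] cursor@15
After 7 (delete_current): list=[9, 3, 7, 4] cursor@3
After 8 (insert_after(35)): list=[9, 3, 35, 7, 4] cursor@3

Answer: 9 3 35 7 4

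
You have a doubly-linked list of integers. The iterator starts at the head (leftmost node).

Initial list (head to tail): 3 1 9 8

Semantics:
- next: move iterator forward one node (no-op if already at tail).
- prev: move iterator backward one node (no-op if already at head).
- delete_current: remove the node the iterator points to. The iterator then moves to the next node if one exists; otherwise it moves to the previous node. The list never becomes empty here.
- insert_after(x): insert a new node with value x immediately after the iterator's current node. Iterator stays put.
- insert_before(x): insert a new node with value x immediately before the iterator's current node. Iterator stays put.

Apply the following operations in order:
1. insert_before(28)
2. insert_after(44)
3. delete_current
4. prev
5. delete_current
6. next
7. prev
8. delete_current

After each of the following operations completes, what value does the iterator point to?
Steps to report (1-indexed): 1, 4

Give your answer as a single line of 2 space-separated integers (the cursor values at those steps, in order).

Answer: 3 28

Derivation:
After 1 (insert_before(28)): list=[28, 3, 1, 9, 8] cursor@3
After 2 (insert_after(44)): list=[28, 3, 44, 1, 9, 8] cursor@3
After 3 (delete_current): list=[28, 44, 1, 9, 8] cursor@44
After 4 (prev): list=[28, 44, 1, 9, 8] cursor@28
After 5 (delete_current): list=[44, 1, 9, 8] cursor@44
After 6 (next): list=[44, 1, 9, 8] cursor@1
After 7 (prev): list=[44, 1, 9, 8] cursor@44
After 8 (delete_current): list=[1, 9, 8] cursor@1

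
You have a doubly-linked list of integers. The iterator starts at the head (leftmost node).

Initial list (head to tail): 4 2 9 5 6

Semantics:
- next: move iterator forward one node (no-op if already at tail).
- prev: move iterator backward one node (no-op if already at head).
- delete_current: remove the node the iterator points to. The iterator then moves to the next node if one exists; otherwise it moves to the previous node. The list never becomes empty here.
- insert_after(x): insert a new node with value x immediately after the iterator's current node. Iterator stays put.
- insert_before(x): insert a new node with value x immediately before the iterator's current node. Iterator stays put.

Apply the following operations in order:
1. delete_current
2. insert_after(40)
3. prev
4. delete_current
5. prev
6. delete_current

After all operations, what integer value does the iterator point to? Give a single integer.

After 1 (delete_current): list=[2, 9, 5, 6] cursor@2
After 2 (insert_after(40)): list=[2, 40, 9, 5, 6] cursor@2
After 3 (prev): list=[2, 40, 9, 5, 6] cursor@2
After 4 (delete_current): list=[40, 9, 5, 6] cursor@40
After 5 (prev): list=[40, 9, 5, 6] cursor@40
After 6 (delete_current): list=[9, 5, 6] cursor@9

Answer: 9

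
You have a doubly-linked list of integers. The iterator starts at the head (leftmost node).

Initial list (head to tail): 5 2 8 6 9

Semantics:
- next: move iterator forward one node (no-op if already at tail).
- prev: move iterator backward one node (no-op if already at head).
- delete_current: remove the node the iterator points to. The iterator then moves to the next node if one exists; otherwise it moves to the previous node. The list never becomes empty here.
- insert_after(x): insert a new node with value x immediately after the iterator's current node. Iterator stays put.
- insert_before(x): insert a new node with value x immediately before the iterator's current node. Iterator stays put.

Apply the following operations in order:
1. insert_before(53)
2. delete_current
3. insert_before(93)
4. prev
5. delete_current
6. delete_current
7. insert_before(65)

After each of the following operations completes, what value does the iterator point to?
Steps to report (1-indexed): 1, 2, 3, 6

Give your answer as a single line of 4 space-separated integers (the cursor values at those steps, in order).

Answer: 5 2 2 8

Derivation:
After 1 (insert_before(53)): list=[53, 5, 2, 8, 6, 9] cursor@5
After 2 (delete_current): list=[53, 2, 8, 6, 9] cursor@2
After 3 (insert_before(93)): list=[53, 93, 2, 8, 6, 9] cursor@2
After 4 (prev): list=[53, 93, 2, 8, 6, 9] cursor@93
After 5 (delete_current): list=[53, 2, 8, 6, 9] cursor@2
After 6 (delete_current): list=[53, 8, 6, 9] cursor@8
After 7 (insert_before(65)): list=[53, 65, 8, 6, 9] cursor@8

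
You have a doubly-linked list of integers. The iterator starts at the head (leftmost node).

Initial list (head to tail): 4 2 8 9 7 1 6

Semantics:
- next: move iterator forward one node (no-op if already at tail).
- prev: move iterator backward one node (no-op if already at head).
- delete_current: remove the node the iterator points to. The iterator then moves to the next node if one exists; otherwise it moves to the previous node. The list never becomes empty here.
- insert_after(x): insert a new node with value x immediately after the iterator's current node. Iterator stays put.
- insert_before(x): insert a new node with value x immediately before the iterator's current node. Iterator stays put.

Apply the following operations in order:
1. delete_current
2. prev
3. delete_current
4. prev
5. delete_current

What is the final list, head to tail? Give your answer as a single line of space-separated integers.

After 1 (delete_current): list=[2, 8, 9, 7, 1, 6] cursor@2
After 2 (prev): list=[2, 8, 9, 7, 1, 6] cursor@2
After 3 (delete_current): list=[8, 9, 7, 1, 6] cursor@8
After 4 (prev): list=[8, 9, 7, 1, 6] cursor@8
After 5 (delete_current): list=[9, 7, 1, 6] cursor@9

Answer: 9 7 1 6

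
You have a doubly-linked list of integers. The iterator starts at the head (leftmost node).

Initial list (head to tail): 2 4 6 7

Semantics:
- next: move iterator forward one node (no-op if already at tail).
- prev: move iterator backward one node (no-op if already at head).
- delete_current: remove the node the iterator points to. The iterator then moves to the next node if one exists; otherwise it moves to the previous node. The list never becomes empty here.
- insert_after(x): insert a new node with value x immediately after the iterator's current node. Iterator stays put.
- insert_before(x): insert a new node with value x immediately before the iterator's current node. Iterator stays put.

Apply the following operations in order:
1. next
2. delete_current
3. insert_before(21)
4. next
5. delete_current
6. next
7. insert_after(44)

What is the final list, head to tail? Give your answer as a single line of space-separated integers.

After 1 (next): list=[2, 4, 6, 7] cursor@4
After 2 (delete_current): list=[2, 6, 7] cursor@6
After 3 (insert_before(21)): list=[2, 21, 6, 7] cursor@6
After 4 (next): list=[2, 21, 6, 7] cursor@7
After 5 (delete_current): list=[2, 21, 6] cursor@6
After 6 (next): list=[2, 21, 6] cursor@6
After 7 (insert_after(44)): list=[2, 21, 6, 44] cursor@6

Answer: 2 21 6 44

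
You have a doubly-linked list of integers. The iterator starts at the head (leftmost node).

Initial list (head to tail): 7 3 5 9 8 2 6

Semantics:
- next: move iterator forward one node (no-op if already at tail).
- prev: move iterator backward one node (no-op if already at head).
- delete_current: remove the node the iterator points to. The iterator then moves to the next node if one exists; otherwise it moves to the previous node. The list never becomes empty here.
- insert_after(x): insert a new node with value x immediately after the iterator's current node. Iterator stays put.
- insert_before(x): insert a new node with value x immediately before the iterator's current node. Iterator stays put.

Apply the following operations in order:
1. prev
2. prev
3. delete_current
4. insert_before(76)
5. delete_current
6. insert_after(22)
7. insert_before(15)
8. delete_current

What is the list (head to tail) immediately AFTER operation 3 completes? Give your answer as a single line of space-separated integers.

Answer: 3 5 9 8 2 6

Derivation:
After 1 (prev): list=[7, 3, 5, 9, 8, 2, 6] cursor@7
After 2 (prev): list=[7, 3, 5, 9, 8, 2, 6] cursor@7
After 3 (delete_current): list=[3, 5, 9, 8, 2, 6] cursor@3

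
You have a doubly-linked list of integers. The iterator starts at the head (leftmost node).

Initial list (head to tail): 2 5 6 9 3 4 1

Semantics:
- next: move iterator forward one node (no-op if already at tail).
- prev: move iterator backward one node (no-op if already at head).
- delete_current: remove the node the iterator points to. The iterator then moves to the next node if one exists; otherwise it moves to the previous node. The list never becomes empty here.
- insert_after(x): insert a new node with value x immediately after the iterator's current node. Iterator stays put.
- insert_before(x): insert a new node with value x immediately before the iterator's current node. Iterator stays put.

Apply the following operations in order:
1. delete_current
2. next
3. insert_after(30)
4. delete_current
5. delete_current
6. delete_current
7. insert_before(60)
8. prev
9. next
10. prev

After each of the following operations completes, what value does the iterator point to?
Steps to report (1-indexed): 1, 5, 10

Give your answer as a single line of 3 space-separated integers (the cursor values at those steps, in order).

After 1 (delete_current): list=[5, 6, 9, 3, 4, 1] cursor@5
After 2 (next): list=[5, 6, 9, 3, 4, 1] cursor@6
After 3 (insert_after(30)): list=[5, 6, 30, 9, 3, 4, 1] cursor@6
After 4 (delete_current): list=[5, 30, 9, 3, 4, 1] cursor@30
After 5 (delete_current): list=[5, 9, 3, 4, 1] cursor@9
After 6 (delete_current): list=[5, 3, 4, 1] cursor@3
After 7 (insert_before(60)): list=[5, 60, 3, 4, 1] cursor@3
After 8 (prev): list=[5, 60, 3, 4, 1] cursor@60
After 9 (next): list=[5, 60, 3, 4, 1] cursor@3
After 10 (prev): list=[5, 60, 3, 4, 1] cursor@60

Answer: 5 9 60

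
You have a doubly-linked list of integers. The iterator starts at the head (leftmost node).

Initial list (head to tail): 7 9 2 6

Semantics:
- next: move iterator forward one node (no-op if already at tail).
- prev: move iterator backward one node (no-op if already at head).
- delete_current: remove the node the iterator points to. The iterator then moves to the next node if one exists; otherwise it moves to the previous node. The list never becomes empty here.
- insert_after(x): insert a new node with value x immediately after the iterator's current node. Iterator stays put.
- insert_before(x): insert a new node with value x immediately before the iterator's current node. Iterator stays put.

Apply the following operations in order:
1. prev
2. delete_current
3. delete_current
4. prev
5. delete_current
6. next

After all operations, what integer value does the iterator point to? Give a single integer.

After 1 (prev): list=[7, 9, 2, 6] cursor@7
After 2 (delete_current): list=[9, 2, 6] cursor@9
After 3 (delete_current): list=[2, 6] cursor@2
After 4 (prev): list=[2, 6] cursor@2
After 5 (delete_current): list=[6] cursor@6
After 6 (next): list=[6] cursor@6

Answer: 6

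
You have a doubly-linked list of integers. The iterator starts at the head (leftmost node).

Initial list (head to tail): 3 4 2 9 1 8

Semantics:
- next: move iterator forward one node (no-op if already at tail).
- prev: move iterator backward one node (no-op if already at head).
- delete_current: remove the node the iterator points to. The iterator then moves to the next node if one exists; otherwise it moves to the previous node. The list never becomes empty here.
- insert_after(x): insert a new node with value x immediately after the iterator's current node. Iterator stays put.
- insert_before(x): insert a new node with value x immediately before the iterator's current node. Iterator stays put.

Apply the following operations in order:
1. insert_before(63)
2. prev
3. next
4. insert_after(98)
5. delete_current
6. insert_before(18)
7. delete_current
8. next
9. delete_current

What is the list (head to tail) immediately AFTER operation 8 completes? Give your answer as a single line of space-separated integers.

Answer: 63 18 4 2 9 1 8

Derivation:
After 1 (insert_before(63)): list=[63, 3, 4, 2, 9, 1, 8] cursor@3
After 2 (prev): list=[63, 3, 4, 2, 9, 1, 8] cursor@63
After 3 (next): list=[63, 3, 4, 2, 9, 1, 8] cursor@3
After 4 (insert_after(98)): list=[63, 3, 98, 4, 2, 9, 1, 8] cursor@3
After 5 (delete_current): list=[63, 98, 4, 2, 9, 1, 8] cursor@98
After 6 (insert_before(18)): list=[63, 18, 98, 4, 2, 9, 1, 8] cursor@98
After 7 (delete_current): list=[63, 18, 4, 2, 9, 1, 8] cursor@4
After 8 (next): list=[63, 18, 4, 2, 9, 1, 8] cursor@2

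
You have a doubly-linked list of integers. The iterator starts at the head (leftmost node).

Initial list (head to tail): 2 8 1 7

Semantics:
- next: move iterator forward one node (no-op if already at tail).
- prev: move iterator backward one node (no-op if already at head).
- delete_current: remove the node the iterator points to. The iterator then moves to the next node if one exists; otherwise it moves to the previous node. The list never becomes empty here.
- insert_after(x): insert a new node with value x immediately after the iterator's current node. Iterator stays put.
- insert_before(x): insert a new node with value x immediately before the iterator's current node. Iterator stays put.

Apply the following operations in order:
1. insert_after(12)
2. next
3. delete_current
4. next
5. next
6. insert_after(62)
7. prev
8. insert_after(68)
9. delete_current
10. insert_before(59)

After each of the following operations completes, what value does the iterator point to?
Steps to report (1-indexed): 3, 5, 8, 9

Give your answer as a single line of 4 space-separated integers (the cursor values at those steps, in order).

After 1 (insert_after(12)): list=[2, 12, 8, 1, 7] cursor@2
After 2 (next): list=[2, 12, 8, 1, 7] cursor@12
After 3 (delete_current): list=[2, 8, 1, 7] cursor@8
After 4 (next): list=[2, 8, 1, 7] cursor@1
After 5 (next): list=[2, 8, 1, 7] cursor@7
After 6 (insert_after(62)): list=[2, 8, 1, 7, 62] cursor@7
After 7 (prev): list=[2, 8, 1, 7, 62] cursor@1
After 8 (insert_after(68)): list=[2, 8, 1, 68, 7, 62] cursor@1
After 9 (delete_current): list=[2, 8, 68, 7, 62] cursor@68
After 10 (insert_before(59)): list=[2, 8, 59, 68, 7, 62] cursor@68

Answer: 8 7 1 68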